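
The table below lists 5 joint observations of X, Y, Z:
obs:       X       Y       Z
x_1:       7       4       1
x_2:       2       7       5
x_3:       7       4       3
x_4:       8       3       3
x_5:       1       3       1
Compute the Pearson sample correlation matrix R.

Step 1 — column means:
  mean(X) = (7 + 2 + 7 + 8 + 1) / 5 = 25/5 = 5
  mean(Y) = (4 + 7 + 4 + 3 + 3) / 5 = 21/5 = 4.2
  mean(Z) = (1 + 5 + 3 + 3 + 1) / 5 = 13/5 = 2.6

Step 2 — sample variances and covariances s[i,j] = (1/(n-1)) · Σ_k (x_{k,i} - mean_i) · (x_{k,j} - mean_j), with n-1 = 4:
  s[X,X] = ((2)·(2) + (-3)·(-3) + (2)·(2) + (3)·(3) + (-4)·(-4)) / 4 = 42/4 = 10.5
  s[X,Y] = ((2)·(-0.2) + (-3)·(2.8) + (2)·(-0.2) + (3)·(-1.2) + (-4)·(-1.2)) / 4 = -8/4 = -2
  s[X,Z] = ((2)·(-1.6) + (-3)·(2.4) + (2)·(0.4) + (3)·(0.4) + (-4)·(-1.6)) / 4 = -2/4 = -0.5
  s[Y,Y] = ((-0.2)·(-0.2) + (2.8)·(2.8) + (-0.2)·(-0.2) + (-1.2)·(-1.2) + (-1.2)·(-1.2)) / 4 = 10.8/4 = 2.7
  s[Y,Z] = ((-0.2)·(-1.6) + (2.8)·(2.4) + (-0.2)·(0.4) + (-1.2)·(0.4) + (-1.2)·(-1.6)) / 4 = 8.4/4 = 2.1
  s[Z,Z] = ((-1.6)·(-1.6) + (2.4)·(2.4) + (0.4)·(0.4) + (0.4)·(0.4) + (-1.6)·(-1.6)) / 4 = 11.2/4 = 2.8
  Sample standard deviations s_i = √(s[i,i]):
  s(X) = √(10.5) = 3.2404
  s(Y) = √(2.7) = 1.6432
  s(Z) = √(2.8) = 1.6733

Step 3 — r_{ij} = s_{ij} / (s_i · s_j):
  r[X,X] = 1 (diagonal).
  r[X,Y] = -2 / (3.2404 · 1.6432) = -2 / 5.3245 = -0.3756
  r[X,Z] = -0.5 / (3.2404 · 1.6733) = -0.5 / 5.4222 = -0.0922
  r[Y,Y] = 1 (diagonal).
  r[Y,Z] = 2.1 / (1.6432 · 1.6733) = 2.1 / 2.7495 = 0.7638
  r[Z,Z] = 1 (diagonal).

R is symmetric with unit diagonal. Assembling:

R = [[1, -0.3756, -0.0922],
 [-0.3756, 1, 0.7638],
 [-0.0922, 0.7638, 1]]


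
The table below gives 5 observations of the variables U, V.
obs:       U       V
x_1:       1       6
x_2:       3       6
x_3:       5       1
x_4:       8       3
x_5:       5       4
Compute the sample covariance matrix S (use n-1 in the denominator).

Step 1 — column means:
  mean(U) = (1 + 3 + 5 + 8 + 5) / 5 = 22/5 = 4.4
  mean(V) = (6 + 6 + 1 + 3 + 4) / 5 = 20/5 = 4

Step 2 — sample covariance S[i,j] = (1/(n-1)) · Σ_k (x_{k,i} - mean_i) · (x_{k,j} - mean_j), with n-1 = 4.
  S[U,U] = ((-3.4)·(-3.4) + (-1.4)·(-1.4) + (0.6)·(0.6) + (3.6)·(3.6) + (0.6)·(0.6)) / 4 = 27.2/4 = 6.8
  S[U,V] = ((-3.4)·(2) + (-1.4)·(2) + (0.6)·(-3) + (3.6)·(-1) + (0.6)·(0)) / 4 = -15/4 = -3.75
  S[V,V] = ((2)·(2) + (2)·(2) + (-3)·(-3) + (-1)·(-1) + (0)·(0)) / 4 = 18/4 = 4.5

S is symmetric (S[j,i] = S[i,j]). Assembling:

S = [[6.8, -3.75],
 [-3.75, 4.5]]


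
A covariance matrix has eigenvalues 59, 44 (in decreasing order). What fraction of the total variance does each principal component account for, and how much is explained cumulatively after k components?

Step 1 — total variance = trace(Sigma) = Σ λ_i = 59 + 44 = 103.

Step 2 — fraction explained by component i = λ_i / Σ λ:
  PC1: 59/103 = 0.5728
  PC2: 44/103 = 0.4272

Step 3 — cumulative fraction after k components = (λ_1 + ... + λ_k) / Σ λ:
  k = 1: 59/103 = 0.5728
  k = 2: (59 + 44)/103 = 103/103 = 1

Summary (fraction, with percent):

explained: PC1 0.5728 (57.28%), PC2 0.4272 (42.72%);  cumulative: 0.5728, 1


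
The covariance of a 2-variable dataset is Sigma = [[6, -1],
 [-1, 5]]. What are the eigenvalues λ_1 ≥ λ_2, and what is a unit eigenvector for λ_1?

Step 1 — characteristic polynomial of 2×2 Sigma:
  det(Sigma - λI) = λ² - trace · λ + det = 0.
  trace = 6 + 5 = 11, det = 6·5 - (-1)² = 29.
Step 2 — discriminant:
  Δ = trace² - 4·det = 121 - 116 = 5.
Step 3 — eigenvalues:
  λ = (trace ± √Δ)/2 = (11 ± 2.2361)/2,
  λ_1 = 6.618,  λ_2 = 4.382.

Step 4 — unit eigenvector for λ_1: solve (Sigma - λ_1 I)v = 0. First row:
  (6 - 6.618)·v_x + (-1)·v_y = 0, i.e. (-0.618)·v_x + (-1)·v_y = 0,
  so v ∝ (b, λ_1 - a) = (-1, 0.618); multiply by -1 so the first entry is positive: u = (1, -0.618).
  ||u|| = √((1)² + (-0.618)²) = √(1.382) ≈ 1.1756,
  v_1 = u/||u|| ≈ (0.8507, -0.5257) (||v_1|| = 1).

λ_1 = 6.618,  λ_2 = 4.382;  v_1 ≈ (0.8507, -0.5257)


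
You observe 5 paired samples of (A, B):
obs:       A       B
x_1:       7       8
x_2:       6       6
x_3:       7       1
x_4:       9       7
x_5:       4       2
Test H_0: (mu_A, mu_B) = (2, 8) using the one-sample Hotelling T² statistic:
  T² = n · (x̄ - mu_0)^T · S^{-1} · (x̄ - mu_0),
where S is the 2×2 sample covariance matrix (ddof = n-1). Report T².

Step 1 — sample mean vector:
  mean(A) = (7 + 6 + 7 + 9 + 4) / 5 = 33/5 = 6.6
  mean(B) = (8 + 6 + 1 + 7 + 2) / 5 = 24/5 = 4.8
  x̄ = (6.6, 4.8),  deviation x̄ - mu_0 = (6.6, 4.8) - (2, 8) = (4.6, -3.2).

Step 2 — sample covariance matrix, S[i,j] = (1/(n-1)) · Σ_k (x_{k,i} - mean_i) · (x_{k,j} - mean_j), divisor n-1 = 4:
  S[A,A] = ((0.4)·(0.4) + (-0.6)·(-0.6) + (0.4)·(0.4) + (2.4)·(2.4) + (-2.6)·(-2.6)) / 4 = 13.2/4 = 3.3
  S[A,B] = ((0.4)·(3.2) + (-0.6)·(1.2) + (0.4)·(-3.8) + (2.4)·(2.2) + (-2.6)·(-2.8)) / 4 = 11.6/4 = 2.9
  S[B,B] = ((3.2)·(3.2) + (1.2)·(1.2) + (-3.8)·(-3.8) + (2.2)·(2.2) + (-2.8)·(-2.8)) / 4 = 38.8/4 = 9.7
  S = [[3.3, 2.9],
 [2.9, 9.7]].

Step 3 — invert S. det(S) = 3.3·9.7 - (2.9)² = 23.6.
  S^{-1} = (1/det) · [[d, -b], [-b, a]] = [[0.411, -0.1229],
 [-0.1229, 0.1398]].

Step 4 — quadratic form (x̄ - mu_0)^T · S^{-1} · (x̄ - mu_0):
  S^{-1} · (x̄ - mu_0) = (2.2839, -1.0127),
  (x̄ - mu_0)^T · [...] = (4.6)·(2.2839) + (-3.2)·(-1.0127) = 13.7466.

Step 5 — scale by n: T² = 5 · 13.7466 = 68.7331.

T² ≈ 68.7331


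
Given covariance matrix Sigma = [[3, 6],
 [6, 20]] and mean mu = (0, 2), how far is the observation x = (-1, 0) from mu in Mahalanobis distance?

Step 1 — centre the observation: (x - mu) = (-1, -2).

Step 2 — invert Sigma. det(Sigma) = 3·20 - (6)² = 24.
  Sigma^{-1} = (1/det) · [[d, -b], [-b, a]] = [[0.8333, -0.25],
 [-0.25, 0.125]].

Step 3 — form the quadratic (x - mu)^T · Sigma^{-1} · (x - mu):
  Sigma^{-1} · (x - mu) = (-0.3333, 0).
  (x - mu)^T · [Sigma^{-1} · (x - mu)] = (-1)·(-0.3333) + (-2)·(0) = 0.3333.

Step 4 — take square root: d = √(0.3333) ≈ 0.5774.

d(x, mu) = √(0.3333) ≈ 0.5774


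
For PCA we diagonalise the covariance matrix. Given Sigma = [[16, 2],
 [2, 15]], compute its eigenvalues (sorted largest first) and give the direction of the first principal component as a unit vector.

Step 1 — characteristic polynomial of 2×2 Sigma:
  det(Sigma - λI) = λ² - trace · λ + det = 0.
  trace = 16 + 15 = 31, det = 16·15 - (2)² = 236.
Step 2 — discriminant:
  Δ = trace² - 4·det = 961 - 944 = 17.
Step 3 — eigenvalues:
  λ = (trace ± √Δ)/2 = (31 ± 4.1231)/2,
  λ_1 = 17.5616,  λ_2 = 13.4384.

Step 4 — unit eigenvector for λ_1: solve (Sigma - λ_1 I)v = 0. First row:
  (16 - 17.5616)·v_x + (2)·v_y = 0, i.e. (-1.5616)·v_x + (2)·v_y = 0,
  so v ∝ (b, λ_1 - a) = (2, 1.5616) = u.
  ||u|| = √((2)² + (1.5616)²) = √(6.4384) ≈ 2.5374,
  v_1 = u/||u|| ≈ (0.7882, 0.6154) (||v_1|| = 1).

λ_1 = 17.5616,  λ_2 = 13.4384;  v_1 ≈ (0.7882, 0.6154)


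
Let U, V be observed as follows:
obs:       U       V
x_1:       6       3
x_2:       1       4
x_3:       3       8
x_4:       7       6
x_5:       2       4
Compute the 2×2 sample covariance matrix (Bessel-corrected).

Step 1 — column means:
  mean(U) = (6 + 1 + 3 + 7 + 2) / 5 = 19/5 = 3.8
  mean(V) = (3 + 4 + 8 + 6 + 4) / 5 = 25/5 = 5

Step 2 — sample covariance S[i,j] = (1/(n-1)) · Σ_k (x_{k,i} - mean_i) · (x_{k,j} - mean_j), with n-1 = 4.
  S[U,U] = ((2.2)·(2.2) + (-2.8)·(-2.8) + (-0.8)·(-0.8) + (3.2)·(3.2) + (-1.8)·(-1.8)) / 4 = 26.8/4 = 6.7
  S[U,V] = ((2.2)·(-2) + (-2.8)·(-1) + (-0.8)·(3) + (3.2)·(1) + (-1.8)·(-1)) / 4 = 1/4 = 0.25
  S[V,V] = ((-2)·(-2) + (-1)·(-1) + (3)·(3) + (1)·(1) + (-1)·(-1)) / 4 = 16/4 = 4

S is symmetric (S[j,i] = S[i,j]). Assembling:

S = [[6.7, 0.25],
 [0.25, 4]]


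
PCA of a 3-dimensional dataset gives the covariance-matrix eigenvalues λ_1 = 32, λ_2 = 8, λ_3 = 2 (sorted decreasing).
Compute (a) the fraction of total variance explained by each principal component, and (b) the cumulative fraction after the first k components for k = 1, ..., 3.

Step 1 — total variance = trace(Sigma) = Σ λ_i = 32 + 8 + 2 = 42.

Step 2 — fraction explained by component i = λ_i / Σ λ:
  PC1: 32/42 = 0.7619
  PC2: 8/42 = 0.1905
  PC3: 2/42 = 0.0476

Step 3 — cumulative fraction after k components = (λ_1 + ... + λ_k) / Σ λ:
  k = 1: 32/42 = 0.7619
  k = 2: (32 + 8)/42 = 40/42 = 0.9524
  k = 3: (32 + 8 + 2)/42 = 42/42 = 1

Summary (fraction, with percent):

explained: PC1 0.7619 (76.19%), PC2 0.1905 (19.05%), PC3 0.0476 (4.76%);  cumulative: 0.7619, 0.9524, 1


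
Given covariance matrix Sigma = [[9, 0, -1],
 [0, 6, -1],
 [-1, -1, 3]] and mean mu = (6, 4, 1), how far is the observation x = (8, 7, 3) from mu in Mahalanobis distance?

Step 1 — centre the observation: (x - mu) = (2, 3, 2).

Step 2 — invert Sigma (cofactor / det for 3×3, or solve directly):
  Sigma^{-1} = [[0.1156, 0.0068, 0.0408],
 [0.0068, 0.1769, 0.0612],
 [0.0408, 0.0612, 0.3673]].

Step 3 — form the quadratic (x - mu)^T · Sigma^{-1} · (x - mu):
  Sigma^{-1} · (x - mu) = (0.3333, 0.6667, 1).
  (x - mu)^T · [Sigma^{-1} · (x - mu)] = (2)·(0.3333) + (3)·(0.6667) + (2)·(1) = 4.6667.

Step 4 — take square root: d = √(4.6667) ≈ 2.1602.

d(x, mu) = √(4.6667) ≈ 2.1602


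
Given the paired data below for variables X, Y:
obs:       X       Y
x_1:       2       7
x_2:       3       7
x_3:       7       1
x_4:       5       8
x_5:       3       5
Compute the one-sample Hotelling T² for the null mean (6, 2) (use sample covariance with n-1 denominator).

Step 1 — sample mean vector:
  mean(X) = (2 + 3 + 7 + 5 + 3) / 5 = 20/5 = 4
  mean(Y) = (7 + 7 + 1 + 8 + 5) / 5 = 28/5 = 5.6
  x̄ = (4, 5.6),  deviation x̄ - mu_0 = (4, 5.6) - (6, 2) = (-2, 3.6).

Step 2 — sample covariance matrix, S[i,j] = (1/(n-1)) · Σ_k (x_{k,i} - mean_i) · (x_{k,j} - mean_j), divisor n-1 = 4:
  S[X,X] = ((-2)·(-2) + (-1)·(-1) + (3)·(3) + (1)·(1) + (-1)·(-1)) / 4 = 16/4 = 4
  S[X,Y] = ((-2)·(1.4) + (-1)·(1.4) + (3)·(-4.6) + (1)·(2.4) + (-1)·(-0.6)) / 4 = -15/4 = -3.75
  S[Y,Y] = ((1.4)·(1.4) + (1.4)·(1.4) + (-4.6)·(-4.6) + (2.4)·(2.4) + (-0.6)·(-0.6)) / 4 = 31.2/4 = 7.8
  S = [[4, -3.75],
 [-3.75, 7.8]].

Step 3 — invert S. det(S) = 4·7.8 - (-3.75)² = 17.1375.
  S^{-1} = (1/det) · [[d, -b], [-b, a]] = [[0.4551, 0.2188],
 [0.2188, 0.2334]].

Step 4 — quadratic form (x̄ - mu_0)^T · S^{-1} · (x̄ - mu_0):
  S^{-1} · (x̄ - mu_0) = (-0.1225, 0.4026),
  (x̄ - mu_0)^T · [...] = (-2)·(-0.1225) + (3.6)·(0.4026) = 1.6945.

Step 5 — scale by n: T² = 5 · 1.6945 = 8.4726.

T² ≈ 8.4726


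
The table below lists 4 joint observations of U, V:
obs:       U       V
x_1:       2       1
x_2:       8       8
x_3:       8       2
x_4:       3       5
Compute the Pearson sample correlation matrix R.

Step 1 — column means:
  mean(U) = (2 + 8 + 8 + 3) / 4 = 21/4 = 5.25
  mean(V) = (1 + 8 + 2 + 5) / 4 = 16/4 = 4

Step 2 — sample variances and covariances s[i,j] = (1/(n-1)) · Σ_k (x_{k,i} - mean_i) · (x_{k,j} - mean_j), with n-1 = 3:
  s[U,U] = ((-3.25)·(-3.25) + (2.75)·(2.75) + (2.75)·(2.75) + (-2.25)·(-2.25)) / 3 = 30.75/3 = 10.25
  s[U,V] = ((-3.25)·(-3) + (2.75)·(4) + (2.75)·(-2) + (-2.25)·(1)) / 3 = 13/3 = 4.3333
  s[V,V] = ((-3)·(-3) + (4)·(4) + (-2)·(-2) + (1)·(1)) / 3 = 30/3 = 10
  Sample standard deviations s_i = √(s[i,i]):
  s(U) = √(10.25) = 3.2016
  s(V) = √(10) = 3.1623

Step 3 — r_{ij} = s_{ij} / (s_i · s_j):
  r[U,U] = 1 (diagonal).
  r[U,V] = 4.3333 / (3.2016 · 3.1623) = 4.3333 / 10.1242 = 0.428
  r[V,V] = 1 (diagonal).

R is symmetric with unit diagonal. Assembling:

R = [[1, 0.428],
 [0.428, 1]]


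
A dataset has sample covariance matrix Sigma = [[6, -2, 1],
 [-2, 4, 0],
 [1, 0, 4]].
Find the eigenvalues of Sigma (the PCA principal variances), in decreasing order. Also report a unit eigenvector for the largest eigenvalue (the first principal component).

Step 1 — characteristic polynomial p(λ) = det(λI - Sigma) = λ³ - tr·λ² + c_1·λ - det, where tr = trace, c_1 = sum of the principal 2×2 minors, det = det(Sigma):
  tr = 6 + 4 + 4 = 14,
  c_1 = (6·4 - (-2)²) + (6·4 - (1)²) + (4·4 - (0)²) = 20 + 23 + 16 = 59,
  det = 6·(4·4 - (0)²) - (-2)·((-2)·4 - (0)·(1)) + (1)·((-2)·(0) - 4·(1)) = 6·(16) - (-2)·(-8) + (1)·(-4) = 76.
  So p(λ) = λ³ - 14λ² + 59λ - 76.
Step 2 — look for an integer root (rational root theorem: any rational root is an integer divisor of 76). Testing λ = 4:
  p(4) = 64 - 224 + 236 - 76 = 0  ✓
  Dividing out (λ - 4): p(λ) = (λ - 4)(λ² - 10λ + 19).
Step 3 — remaining eigenvalues from the quadratic λ² - 10λ + 19 = 0:
  Δ = 10² - 4·19 = 100 - 76 = 24,  λ = (10 ± √24)/2 = (10 ± 4.899)/2 ≈ 7.4495 or 2.5505.
  Sorted: λ_1 = 7.4495,  λ_2 = 4,  λ_3 = 2.5505  (check: sum = 14 = tr ✓).

Step 4 — unit eigenvector for λ_1 ≈ 7.4495: v spans the null space of (Sigma - λ_1 I), whose rows are
  r_1 = (-1.4495, -2, 1),  r_2 = (-2, -3.4495, 0),  r_3 = (1, 0, -3.4495).
  v is orthogonal to every row, so take v ∝ r_1 × r_2 = ((-2)·(0) - (1)·(-3.4495), (1)·(-2) - (-1.4495)·(0), (-1.4495)·(-3.4495) - (-2)·(-2)) ≈ (3.4495, -2, 1).
  Let u = (3.4495, -2, 1).
  ||u|| = √((3.4495)² + (-2)² + (1)²) = √(16.899) ≈ 4.1108,  v_1 = u/||u|| ≈ (0.8391, -0.4865, 0.2433) (||v_1|| = 1).

λ_1 = 7.4495,  λ_2 = 4,  λ_3 = 2.5505;  v_1 ≈ (0.8391, -0.4865, 0.2433)


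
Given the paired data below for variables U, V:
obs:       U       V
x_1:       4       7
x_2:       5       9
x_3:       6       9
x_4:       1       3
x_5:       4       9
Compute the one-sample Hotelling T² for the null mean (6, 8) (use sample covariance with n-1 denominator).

Step 1 — sample mean vector:
  mean(U) = (4 + 5 + 6 + 1 + 4) / 5 = 20/5 = 4
  mean(V) = (7 + 9 + 9 + 3 + 9) / 5 = 37/5 = 7.4
  x̄ = (4, 7.4),  deviation x̄ - mu_0 = (4, 7.4) - (6, 8) = (-2, -0.6).

Step 2 — sample covariance matrix, S[i,j] = (1/(n-1)) · Σ_k (x_{k,i} - mean_i) · (x_{k,j} - mean_j), divisor n-1 = 4:
  S[U,U] = ((0)·(0) + (1)·(1) + (2)·(2) + (-3)·(-3) + (0)·(0)) / 4 = 14/4 = 3.5
  S[U,V] = ((0)·(-0.4) + (1)·(1.6) + (2)·(1.6) + (-3)·(-4.4) + (0)·(1.6)) / 4 = 18/4 = 4.5
  S[V,V] = ((-0.4)·(-0.4) + (1.6)·(1.6) + (1.6)·(1.6) + (-4.4)·(-4.4) + (1.6)·(1.6)) / 4 = 27.2/4 = 6.8
  S = [[3.5, 4.5],
 [4.5, 6.8]].

Step 3 — invert S. det(S) = 3.5·6.8 - (4.5)² = 3.55.
  S^{-1} = (1/det) · [[d, -b], [-b, a]] = [[1.9155, -1.2676],
 [-1.2676, 0.9859]].

Step 4 — quadratic form (x̄ - mu_0)^T · S^{-1} · (x̄ - mu_0):
  S^{-1} · (x̄ - mu_0) = (-3.0704, 1.9437),
  (x̄ - mu_0)^T · [...] = (-2)·(-3.0704) + (-0.6)·(1.9437) = 4.9746.

Step 5 — scale by n: T² = 5 · 4.9746 = 24.8732.

T² ≈ 24.8732


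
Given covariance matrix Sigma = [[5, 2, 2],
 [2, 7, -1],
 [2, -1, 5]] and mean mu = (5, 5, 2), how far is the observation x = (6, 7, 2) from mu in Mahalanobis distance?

Step 1 — centre the observation: (x - mu) = (1, 2, 0).

Step 2 — invert Sigma (cofactor / det for 3×3, or solve directly):
  Sigma^{-1} = [[0.2982, -0.1053, -0.1404],
 [-0.1053, 0.1842, 0.0789],
 [-0.1404, 0.0789, 0.2719]].

Step 3 — form the quadratic (x - mu)^T · Sigma^{-1} · (x - mu):
  Sigma^{-1} · (x - mu) = (0.0877, 0.2632, 0.0175).
  (x - mu)^T · [Sigma^{-1} · (x - mu)] = (1)·(0.0877) + (2)·(0.2632) + (0)·(0.0175) = 0.614.

Step 4 — take square root: d = √(0.614) ≈ 0.7836.

d(x, mu) = √(0.614) ≈ 0.7836


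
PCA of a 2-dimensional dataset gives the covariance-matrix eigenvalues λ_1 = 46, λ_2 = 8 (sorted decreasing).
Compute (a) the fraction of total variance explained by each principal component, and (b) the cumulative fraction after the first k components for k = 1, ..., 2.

Step 1 — total variance = trace(Sigma) = Σ λ_i = 46 + 8 = 54.

Step 2 — fraction explained by component i = λ_i / Σ λ:
  PC1: 46/54 = 0.8519
  PC2: 8/54 = 0.1481

Step 3 — cumulative fraction after k components = (λ_1 + ... + λ_k) / Σ λ:
  k = 1: 46/54 = 0.8519
  k = 2: (46 + 8)/54 = 54/54 = 1

Summary (fraction, with percent):

explained: PC1 0.8519 (85.19%), PC2 0.1481 (14.81%);  cumulative: 0.8519, 1


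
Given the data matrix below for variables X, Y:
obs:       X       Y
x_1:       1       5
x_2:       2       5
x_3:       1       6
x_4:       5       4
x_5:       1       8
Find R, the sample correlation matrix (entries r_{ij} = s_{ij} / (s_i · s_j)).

Step 1 — column means:
  mean(X) = (1 + 2 + 1 + 5 + 1) / 5 = 10/5 = 2
  mean(Y) = (5 + 5 + 6 + 4 + 8) / 5 = 28/5 = 5.6

Step 2 — sample variances and covariances s[i,j] = (1/(n-1)) · Σ_k (x_{k,i} - mean_i) · (x_{k,j} - mean_j), with n-1 = 4:
  s[X,X] = ((-1)·(-1) + (0)·(0) + (-1)·(-1) + (3)·(3) + (-1)·(-1)) / 4 = 12/4 = 3
  s[X,Y] = ((-1)·(-0.6) + (0)·(-0.6) + (-1)·(0.4) + (3)·(-1.6) + (-1)·(2.4)) / 4 = -7/4 = -1.75
  s[Y,Y] = ((-0.6)·(-0.6) + (-0.6)·(-0.6) + (0.4)·(0.4) + (-1.6)·(-1.6) + (2.4)·(2.4)) / 4 = 9.2/4 = 2.3
  Sample standard deviations s_i = √(s[i,i]):
  s(X) = √(3) = 1.7321
  s(Y) = √(2.3) = 1.5166

Step 3 — r_{ij} = s_{ij} / (s_i · s_j):
  r[X,X] = 1 (diagonal).
  r[X,Y] = -1.75 / (1.7321 · 1.5166) = -1.75 / 2.6268 = -0.6662
  r[Y,Y] = 1 (diagonal).

R is symmetric with unit diagonal. Assembling:

R = [[1, -0.6662],
 [-0.6662, 1]]


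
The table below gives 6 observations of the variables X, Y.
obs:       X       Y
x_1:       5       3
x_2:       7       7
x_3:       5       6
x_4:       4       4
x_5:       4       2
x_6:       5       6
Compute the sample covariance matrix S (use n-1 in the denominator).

Step 1 — column means:
  mean(X) = (5 + 7 + 5 + 4 + 4 + 5) / 6 = 30/6 = 5
  mean(Y) = (3 + 7 + 6 + 4 + 2 + 6) / 6 = 28/6 = 4.6667

Step 2 — sample covariance S[i,j] = (1/(n-1)) · Σ_k (x_{k,i} - mean_i) · (x_{k,j} - mean_j), with n-1 = 5.
  S[X,X] = ((0)·(0) + (2)·(2) + (0)·(0) + (-1)·(-1) + (-1)·(-1) + (0)·(0)) / 5 = 6/5 = 1.2
  S[X,Y] = ((0)·(-1.6667) + (2)·(2.3333) + (0)·(1.3333) + (-1)·(-0.6667) + (-1)·(-2.6667) + (0)·(1.3333)) / 5 = 8/5 = 1.6
  S[Y,Y] = ((-1.6667)·(-1.6667) + (2.3333)·(2.3333) + (1.3333)·(1.3333) + (-0.6667)·(-0.6667) + (-2.6667)·(-2.6667) + (1.3333)·(1.3333)) / 5 = 19.3333/5 = 3.8667

S is symmetric (S[j,i] = S[i,j]). Assembling:

S = [[1.2, 1.6],
 [1.6, 3.8667]]


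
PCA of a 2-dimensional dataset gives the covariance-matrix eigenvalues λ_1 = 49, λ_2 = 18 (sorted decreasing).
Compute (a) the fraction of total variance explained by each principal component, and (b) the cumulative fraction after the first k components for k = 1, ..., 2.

Step 1 — total variance = trace(Sigma) = Σ λ_i = 49 + 18 = 67.

Step 2 — fraction explained by component i = λ_i / Σ λ:
  PC1: 49/67 = 0.7313
  PC2: 18/67 = 0.2687

Step 3 — cumulative fraction after k components = (λ_1 + ... + λ_k) / Σ λ:
  k = 1: 49/67 = 0.7313
  k = 2: (49 + 18)/67 = 67/67 = 1

Summary (fraction, with percent):

explained: PC1 0.7313 (73.13%), PC2 0.2687 (26.87%);  cumulative: 0.7313, 1


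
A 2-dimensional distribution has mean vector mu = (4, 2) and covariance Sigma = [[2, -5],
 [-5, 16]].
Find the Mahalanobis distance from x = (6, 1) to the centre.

Step 1 — centre the observation: (x - mu) = (2, -1).

Step 2 — invert Sigma. det(Sigma) = 2·16 - (-5)² = 7.
  Sigma^{-1} = (1/det) · [[d, -b], [-b, a]] = [[2.2857, 0.7143],
 [0.7143, 0.2857]].

Step 3 — form the quadratic (x - mu)^T · Sigma^{-1} · (x - mu):
  Sigma^{-1} · (x - mu) = (3.8571, 1.1429).
  (x - mu)^T · [Sigma^{-1} · (x - mu)] = (2)·(3.8571) + (-1)·(1.1429) = 6.5714.

Step 4 — take square root: d = √(6.5714) ≈ 2.5635.

d(x, mu) = √(6.5714) ≈ 2.5635


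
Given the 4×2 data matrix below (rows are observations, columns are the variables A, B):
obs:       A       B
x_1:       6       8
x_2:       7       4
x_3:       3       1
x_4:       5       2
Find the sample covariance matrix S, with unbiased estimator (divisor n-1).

Step 1 — column means:
  mean(A) = (6 + 7 + 3 + 5) / 4 = 21/4 = 5.25
  mean(B) = (8 + 4 + 1 + 2) / 4 = 15/4 = 3.75

Step 2 — sample covariance S[i,j] = (1/(n-1)) · Σ_k (x_{k,i} - mean_i) · (x_{k,j} - mean_j), with n-1 = 3.
  S[A,A] = ((0.75)·(0.75) + (1.75)·(1.75) + (-2.25)·(-2.25) + (-0.25)·(-0.25)) / 3 = 8.75/3 = 2.9167
  S[A,B] = ((0.75)·(4.25) + (1.75)·(0.25) + (-2.25)·(-2.75) + (-0.25)·(-1.75)) / 3 = 10.25/3 = 3.4167
  S[B,B] = ((4.25)·(4.25) + (0.25)·(0.25) + (-2.75)·(-2.75) + (-1.75)·(-1.75)) / 3 = 28.75/3 = 9.5833

S is symmetric (S[j,i] = S[i,j]). Assembling:

S = [[2.9167, 3.4167],
 [3.4167, 9.5833]]


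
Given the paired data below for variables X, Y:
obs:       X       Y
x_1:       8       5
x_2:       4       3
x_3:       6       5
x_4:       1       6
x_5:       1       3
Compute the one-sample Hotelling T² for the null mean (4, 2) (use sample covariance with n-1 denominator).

Step 1 — sample mean vector:
  mean(X) = (8 + 4 + 6 + 1 + 1) / 5 = 20/5 = 4
  mean(Y) = (5 + 3 + 5 + 6 + 3) / 5 = 22/5 = 4.4
  x̄ = (4, 4.4),  deviation x̄ - mu_0 = (4, 4.4) - (4, 2) = (0, 2.4).

Step 2 — sample covariance matrix, S[i,j] = (1/(n-1)) · Σ_k (x_{k,i} - mean_i) · (x_{k,j} - mean_j), divisor n-1 = 4:
  S[X,X] = ((4)·(4) + (0)·(0) + (2)·(2) + (-3)·(-3) + (-3)·(-3)) / 4 = 38/4 = 9.5
  S[X,Y] = ((4)·(0.6) + (0)·(-1.4) + (2)·(0.6) + (-3)·(1.6) + (-3)·(-1.4)) / 4 = 3/4 = 0.75
  S[Y,Y] = ((0.6)·(0.6) + (-1.4)·(-1.4) + (0.6)·(0.6) + (1.6)·(1.6) + (-1.4)·(-1.4)) / 4 = 7.2/4 = 1.8
  S = [[9.5, 0.75],
 [0.75, 1.8]].

Step 3 — invert S. det(S) = 9.5·1.8 - (0.75)² = 16.5375.
  S^{-1} = (1/det) · [[d, -b], [-b, a]] = [[0.1088, -0.0454],
 [-0.0454, 0.5745]].

Step 4 — quadratic form (x̄ - mu_0)^T · S^{-1} · (x̄ - mu_0):
  S^{-1} · (x̄ - mu_0) = (-0.1088, 1.3787),
  (x̄ - mu_0)^T · [...] = (0)·(-0.1088) + (2.4)·(1.3787) = 3.3088.

Step 5 — scale by n: T² = 5 · 3.3088 = 16.5442.

T² ≈ 16.5442


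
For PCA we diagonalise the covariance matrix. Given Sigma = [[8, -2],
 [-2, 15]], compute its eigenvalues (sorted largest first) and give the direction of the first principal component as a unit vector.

Step 1 — characteristic polynomial of 2×2 Sigma:
  det(Sigma - λI) = λ² - trace · λ + det = 0.
  trace = 8 + 15 = 23, det = 8·15 - (-2)² = 116.
Step 2 — discriminant:
  Δ = trace² - 4·det = 529 - 464 = 65.
Step 3 — eigenvalues:
  λ = (trace ± √Δ)/2 = (23 ± 8.0623)/2,
  λ_1 = 15.5311,  λ_2 = 7.4689.

Step 4 — unit eigenvector for λ_1: solve (Sigma - λ_1 I)v = 0. First row:
  (8 - 15.5311)·v_x + (-2)·v_y = 0, i.e. (-7.5311)·v_x + (-2)·v_y = 0,
  so v ∝ (b, λ_1 - a) = (-2, 7.5311); multiply by -1 so the first entry is positive: u = (2, -7.5311).
  ||u|| = √((2)² + (-7.5311)²) = √(60.7179) ≈ 7.7922,
  v_1 = u/||u|| ≈ (0.2567, -0.9665) (||v_1|| = 1).

λ_1 = 15.5311,  λ_2 = 7.4689;  v_1 ≈ (0.2567, -0.9665)


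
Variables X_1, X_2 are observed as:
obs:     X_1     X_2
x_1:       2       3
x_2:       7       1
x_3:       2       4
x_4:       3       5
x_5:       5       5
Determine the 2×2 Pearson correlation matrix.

Step 1 — column means:
  mean(X_1) = (2 + 7 + 2 + 3 + 5) / 5 = 19/5 = 3.8
  mean(X_2) = (3 + 1 + 4 + 5 + 5) / 5 = 18/5 = 3.6

Step 2 — sample variances and covariances s[i,j] = (1/(n-1)) · Σ_k (x_{k,i} - mean_i) · (x_{k,j} - mean_j), with n-1 = 4:
  s[X_1,X_1] = ((-1.8)·(-1.8) + (3.2)·(3.2) + (-1.8)·(-1.8) + (-0.8)·(-0.8) + (1.2)·(1.2)) / 4 = 18.8/4 = 4.7
  s[X_1,X_2] = ((-1.8)·(-0.6) + (3.2)·(-2.6) + (-1.8)·(0.4) + (-0.8)·(1.4) + (1.2)·(1.4)) / 4 = -7.4/4 = -1.85
  s[X_2,X_2] = ((-0.6)·(-0.6) + (-2.6)·(-2.6) + (0.4)·(0.4) + (1.4)·(1.4) + (1.4)·(1.4)) / 4 = 11.2/4 = 2.8
  Sample standard deviations s_i = √(s[i,i]):
  s(X_1) = √(4.7) = 2.1679
  s(X_2) = √(2.8) = 1.6733

Step 3 — r_{ij} = s_{ij} / (s_i · s_j):
  r[X_1,X_1] = 1 (diagonal).
  r[X_1,X_2] = -1.85 / (2.1679 · 1.6733) = -1.85 / 3.6277 = -0.51
  r[X_2,X_2] = 1 (diagonal).

R is symmetric with unit diagonal. Assembling:

R = [[1, -0.51],
 [-0.51, 1]]


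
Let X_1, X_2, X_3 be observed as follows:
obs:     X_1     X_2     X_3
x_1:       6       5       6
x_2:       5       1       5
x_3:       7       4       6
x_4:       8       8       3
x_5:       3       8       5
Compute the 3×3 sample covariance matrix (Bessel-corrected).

Step 1 — column means:
  mean(X_1) = (6 + 5 + 7 + 8 + 3) / 5 = 29/5 = 5.8
  mean(X_2) = (5 + 1 + 4 + 8 + 8) / 5 = 26/5 = 5.2
  mean(X_3) = (6 + 5 + 6 + 3 + 5) / 5 = 25/5 = 5

Step 2 — sample covariance S[i,j] = (1/(n-1)) · Σ_k (x_{k,i} - mean_i) · (x_{k,j} - mean_j), with n-1 = 4.
  S[X_1,X_1] = ((0.2)·(0.2) + (-0.8)·(-0.8) + (1.2)·(1.2) + (2.2)·(2.2) + (-2.8)·(-2.8)) / 4 = 14.8/4 = 3.7
  S[X_1,X_2] = ((0.2)·(-0.2) + (-0.8)·(-4.2) + (1.2)·(-1.2) + (2.2)·(2.8) + (-2.8)·(2.8)) / 4 = 0.2/4 = 0.05
  S[X_1,X_3] = ((0.2)·(1) + (-0.8)·(0) + (1.2)·(1) + (2.2)·(-2) + (-2.8)·(0)) / 4 = -3/4 = -0.75
  S[X_2,X_2] = ((-0.2)·(-0.2) + (-4.2)·(-4.2) + (-1.2)·(-1.2) + (2.8)·(2.8) + (2.8)·(2.8)) / 4 = 34.8/4 = 8.7
  S[X_2,X_3] = ((-0.2)·(1) + (-4.2)·(0) + (-1.2)·(1) + (2.8)·(-2) + (2.8)·(0)) / 4 = -7/4 = -1.75
  S[X_3,X_3] = ((1)·(1) + (0)·(0) + (1)·(1) + (-2)·(-2) + (0)·(0)) / 4 = 6/4 = 1.5

S is symmetric (S[j,i] = S[i,j]). Assembling:

S = [[3.7, 0.05, -0.75],
 [0.05, 8.7, -1.75],
 [-0.75, -1.75, 1.5]]


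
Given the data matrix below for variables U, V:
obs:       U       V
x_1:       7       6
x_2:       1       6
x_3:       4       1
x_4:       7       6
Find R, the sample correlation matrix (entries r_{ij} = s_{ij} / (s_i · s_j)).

Step 1 — column means:
  mean(U) = (7 + 1 + 4 + 7) / 4 = 19/4 = 4.75
  mean(V) = (6 + 6 + 1 + 6) / 4 = 19/4 = 4.75

Step 2 — sample variances and covariances s[i,j] = (1/(n-1)) · Σ_k (x_{k,i} - mean_i) · (x_{k,j} - mean_j), with n-1 = 3:
  s[U,U] = ((2.25)·(2.25) + (-3.75)·(-3.75) + (-0.75)·(-0.75) + (2.25)·(2.25)) / 3 = 24.75/3 = 8.25
  s[U,V] = ((2.25)·(1.25) + (-3.75)·(1.25) + (-0.75)·(-3.75) + (2.25)·(1.25)) / 3 = 3.75/3 = 1.25
  s[V,V] = ((1.25)·(1.25) + (1.25)·(1.25) + (-3.75)·(-3.75) + (1.25)·(1.25)) / 3 = 18.75/3 = 6.25
  Sample standard deviations s_i = √(s[i,i]):
  s(U) = √(8.25) = 2.8723
  s(V) = √(6.25) = 2.5

Step 3 — r_{ij} = s_{ij} / (s_i · s_j):
  r[U,U] = 1 (diagonal).
  r[U,V] = 1.25 / (2.8723 · 2.5) = 1.25 / 7.1807 = 0.1741
  r[V,V] = 1 (diagonal).

R is symmetric with unit diagonal. Assembling:

R = [[1, 0.1741],
 [0.1741, 1]]


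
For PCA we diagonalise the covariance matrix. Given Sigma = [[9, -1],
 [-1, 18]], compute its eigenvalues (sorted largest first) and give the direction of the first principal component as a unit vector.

Step 1 — characteristic polynomial of 2×2 Sigma:
  det(Sigma - λI) = λ² - trace · λ + det = 0.
  trace = 9 + 18 = 27, det = 9·18 - (-1)² = 161.
Step 2 — discriminant:
  Δ = trace² - 4·det = 729 - 644 = 85.
Step 3 — eigenvalues:
  λ = (trace ± √Δ)/2 = (27 ± 9.2195)/2,
  λ_1 = 18.1098,  λ_2 = 8.8902.

Step 4 — unit eigenvector for λ_1: solve (Sigma - λ_1 I)v = 0. First row:
  (9 - 18.1098)·v_x + (-1)·v_y = 0, i.e. (-9.1098)·v_x + (-1)·v_y = 0,
  so v ∝ (b, λ_1 - a) = (-1, 9.1098); multiply by -1 so the first entry is positive: u = (1, -9.1098).
  ||u|| = √((1)² + (-9.1098)²) = √(83.988) ≈ 9.1645,
  v_1 = u/||u|| ≈ (0.1091, -0.994) (||v_1|| = 1).

λ_1 = 18.1098,  λ_2 = 8.8902;  v_1 ≈ (0.1091, -0.994)


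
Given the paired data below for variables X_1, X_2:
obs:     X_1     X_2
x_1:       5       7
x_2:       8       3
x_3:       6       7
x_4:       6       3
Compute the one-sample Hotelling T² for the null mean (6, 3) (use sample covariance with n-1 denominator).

Step 1 — sample mean vector:
  mean(X_1) = (5 + 8 + 6 + 6) / 4 = 25/4 = 6.25
  mean(X_2) = (7 + 3 + 7 + 3) / 4 = 20/4 = 5
  x̄ = (6.25, 5),  deviation x̄ - mu_0 = (6.25, 5) - (6, 3) = (0.25, 2).

Step 2 — sample covariance matrix, S[i,j] = (1/(n-1)) · Σ_k (x_{k,i} - mean_i) · (x_{k,j} - mean_j), divisor n-1 = 3:
  S[X_1,X_1] = ((-1.25)·(-1.25) + (1.75)·(1.75) + (-0.25)·(-0.25) + (-0.25)·(-0.25)) / 3 = 4.75/3 = 1.5833
  S[X_1,X_2] = ((-1.25)·(2) + (1.75)·(-2) + (-0.25)·(2) + (-0.25)·(-2)) / 3 = -6/3 = -2
  S[X_2,X_2] = ((2)·(2) + (-2)·(-2) + (2)·(2) + (-2)·(-2)) / 3 = 16/3 = 5.3333
  S = [[1.5833, -2],
 [-2, 5.3333]].

Step 3 — invert S. det(S) = 1.5833·5.3333 - (-2)² = 4.4444.
  S^{-1} = (1/det) · [[d, -b], [-b, a]] = [[1.2, 0.45],
 [0.45, 0.3562]].

Step 4 — quadratic form (x̄ - mu_0)^T · S^{-1} · (x̄ - mu_0):
  S^{-1} · (x̄ - mu_0) = (1.2, 0.825),
  (x̄ - mu_0)^T · [...] = (0.25)·(1.2) + (2)·(0.825) = 1.95.

Step 5 — scale by n: T² = 4 · 1.95 = 7.8.

T² ≈ 7.8


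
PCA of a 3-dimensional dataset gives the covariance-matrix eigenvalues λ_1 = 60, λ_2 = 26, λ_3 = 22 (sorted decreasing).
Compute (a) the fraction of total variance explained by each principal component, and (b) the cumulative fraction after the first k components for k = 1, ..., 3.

Step 1 — total variance = trace(Sigma) = Σ λ_i = 60 + 26 + 22 = 108.

Step 2 — fraction explained by component i = λ_i / Σ λ:
  PC1: 60/108 = 0.5556
  PC2: 26/108 = 0.2407
  PC3: 22/108 = 0.2037

Step 3 — cumulative fraction after k components = (λ_1 + ... + λ_k) / Σ λ:
  k = 1: 60/108 = 0.5556
  k = 2: (60 + 26)/108 = 86/108 = 0.7963
  k = 3: (60 + 26 + 22)/108 = 108/108 = 1

Summary (fraction, with percent):

explained: PC1 0.5556 (55.56%), PC2 0.2407 (24.07%), PC3 0.2037 (20.37%);  cumulative: 0.5556, 0.7963, 1


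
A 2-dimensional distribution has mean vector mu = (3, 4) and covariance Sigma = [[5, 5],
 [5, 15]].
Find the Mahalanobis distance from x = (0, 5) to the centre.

Step 1 — centre the observation: (x - mu) = (-3, 1).

Step 2 — invert Sigma. det(Sigma) = 5·15 - (5)² = 50.
  Sigma^{-1} = (1/det) · [[d, -b], [-b, a]] = [[0.3, -0.1],
 [-0.1, 0.1]].

Step 3 — form the quadratic (x - mu)^T · Sigma^{-1} · (x - mu):
  Sigma^{-1} · (x - mu) = (-1, 0.4).
  (x - mu)^T · [Sigma^{-1} · (x - mu)] = (-3)·(-1) + (1)·(0.4) = 3.4.

Step 4 — take square root: d = √(3.4) ≈ 1.8439.

d(x, mu) = √(3.4) ≈ 1.8439


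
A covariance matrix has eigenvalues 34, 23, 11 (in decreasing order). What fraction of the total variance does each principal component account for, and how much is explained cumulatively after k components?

Step 1 — total variance = trace(Sigma) = Σ λ_i = 34 + 23 + 11 = 68.

Step 2 — fraction explained by component i = λ_i / Σ λ:
  PC1: 34/68 = 0.5
  PC2: 23/68 = 0.3382
  PC3: 11/68 = 0.1618

Step 3 — cumulative fraction after k components = (λ_1 + ... + λ_k) / Σ λ:
  k = 1: 34/68 = 0.5
  k = 2: (34 + 23)/68 = 57/68 = 0.8382
  k = 3: (34 + 23 + 11)/68 = 68/68 = 1

Summary (fraction, with percent):

explained: PC1 0.5 (50%), PC2 0.3382 (33.82%), PC3 0.1618 (16.18%);  cumulative: 0.5, 0.8382, 1


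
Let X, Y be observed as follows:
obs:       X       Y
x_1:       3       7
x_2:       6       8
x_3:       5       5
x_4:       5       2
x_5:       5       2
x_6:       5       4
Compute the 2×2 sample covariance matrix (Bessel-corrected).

Step 1 — column means:
  mean(X) = (3 + 6 + 5 + 5 + 5 + 5) / 6 = 29/6 = 4.8333
  mean(Y) = (7 + 8 + 5 + 2 + 2 + 4) / 6 = 28/6 = 4.6667

Step 2 — sample covariance S[i,j] = (1/(n-1)) · Σ_k (x_{k,i} - mean_i) · (x_{k,j} - mean_j), with n-1 = 5.
  S[X,X] = ((-1.8333)·(-1.8333) + (1.1667)·(1.1667) + (0.1667)·(0.1667) + (0.1667)·(0.1667) + (0.1667)·(0.1667) + (0.1667)·(0.1667)) / 5 = 4.8333/5 = 0.9667
  S[X,Y] = ((-1.8333)·(2.3333) + (1.1667)·(3.3333) + (0.1667)·(0.3333) + (0.1667)·(-2.6667) + (0.1667)·(-2.6667) + (0.1667)·(-0.6667)) / 5 = -1.3333/5 = -0.2667
  S[Y,Y] = ((2.3333)·(2.3333) + (3.3333)·(3.3333) + (0.3333)·(0.3333) + (-2.6667)·(-2.6667) + (-2.6667)·(-2.6667) + (-0.6667)·(-0.6667)) / 5 = 31.3333/5 = 6.2667

S is symmetric (S[j,i] = S[i,j]). Assembling:

S = [[0.9667, -0.2667],
 [-0.2667, 6.2667]]


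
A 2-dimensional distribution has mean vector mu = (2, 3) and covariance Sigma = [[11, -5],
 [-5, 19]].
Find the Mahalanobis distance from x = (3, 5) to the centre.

Step 1 — centre the observation: (x - mu) = (1, 2).

Step 2 — invert Sigma. det(Sigma) = 11·19 - (-5)² = 184.
  Sigma^{-1} = (1/det) · [[d, -b], [-b, a]] = [[0.1033, 0.0272],
 [0.0272, 0.0598]].

Step 3 — form the quadratic (x - mu)^T · Sigma^{-1} · (x - mu):
  Sigma^{-1} · (x - mu) = (0.1576, 0.1467).
  (x - mu)^T · [Sigma^{-1} · (x - mu)] = (1)·(0.1576) + (2)·(0.1467) = 0.4511.

Step 4 — take square root: d = √(0.4511) ≈ 0.6716.

d(x, mu) = √(0.4511) ≈ 0.6716


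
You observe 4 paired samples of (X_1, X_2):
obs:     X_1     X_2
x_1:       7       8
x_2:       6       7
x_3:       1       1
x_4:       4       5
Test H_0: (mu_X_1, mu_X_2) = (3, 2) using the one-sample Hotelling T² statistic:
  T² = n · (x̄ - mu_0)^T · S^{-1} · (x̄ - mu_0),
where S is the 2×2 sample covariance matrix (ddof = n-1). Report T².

Step 1 — sample mean vector:
  mean(X_1) = (7 + 6 + 1 + 4) / 4 = 18/4 = 4.5
  mean(X_2) = (8 + 7 + 1 + 5) / 4 = 21/4 = 5.25
  x̄ = (4.5, 5.25),  deviation x̄ - mu_0 = (4.5, 5.25) - (3, 2) = (1.5, 3.25).

Step 2 — sample covariance matrix, S[i,j] = (1/(n-1)) · Σ_k (x_{k,i} - mean_i) · (x_{k,j} - mean_j), divisor n-1 = 3:
  S[X_1,X_1] = ((2.5)·(2.5) + (1.5)·(1.5) + (-3.5)·(-3.5) + (-0.5)·(-0.5)) / 3 = 21/3 = 7
  S[X_1,X_2] = ((2.5)·(2.75) + (1.5)·(1.75) + (-3.5)·(-4.25) + (-0.5)·(-0.25)) / 3 = 24.5/3 = 8.1667
  S[X_2,X_2] = ((2.75)·(2.75) + (1.75)·(1.75) + (-4.25)·(-4.25) + (-0.25)·(-0.25)) / 3 = 28.75/3 = 9.5833
  S = [[7, 8.1667],
 [8.1667, 9.5833]].

Step 3 — invert S. det(S) = 7·9.5833 - (8.1667)² = 0.3889.
  S^{-1} = (1/det) · [[d, -b], [-b, a]] = [[24.6429, -21],
 [-21, 18]].

Step 4 — quadratic form (x̄ - mu_0)^T · S^{-1} · (x̄ - mu_0):
  S^{-1} · (x̄ - mu_0) = (-31.2857, 27),
  (x̄ - mu_0)^T · [...] = (1.5)·(-31.2857) + (3.25)·(27) = 40.8214.

Step 5 — scale by n: T² = 4 · 40.8214 = 163.2857.

T² ≈ 163.2857


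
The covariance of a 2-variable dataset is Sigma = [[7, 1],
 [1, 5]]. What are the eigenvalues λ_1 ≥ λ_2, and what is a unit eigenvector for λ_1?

Step 1 — characteristic polynomial of 2×2 Sigma:
  det(Sigma - λI) = λ² - trace · λ + det = 0.
  trace = 7 + 5 = 12, det = 7·5 - (1)² = 34.
Step 2 — discriminant:
  Δ = trace² - 4·det = 144 - 136 = 8.
Step 3 — eigenvalues:
  λ = (trace ± √Δ)/2 = (12 ± 2.8284)/2,
  λ_1 = 7.4142,  λ_2 = 4.5858.

Step 4 — unit eigenvector for λ_1: solve (Sigma - λ_1 I)v = 0. First row:
  (7 - 7.4142)·v_x + (1)·v_y = 0, i.e. (-0.4142)·v_x + (1)·v_y = 0,
  so v ∝ (b, λ_1 - a) = (1, 0.4142) = u.
  ||u|| = √((1)² + (0.4142)²) = √(1.1716) ≈ 1.0824,
  v_1 = u/||u|| ≈ (0.9239, 0.3827) (||v_1|| = 1).

λ_1 = 7.4142,  λ_2 = 4.5858;  v_1 ≈ (0.9239, 0.3827)


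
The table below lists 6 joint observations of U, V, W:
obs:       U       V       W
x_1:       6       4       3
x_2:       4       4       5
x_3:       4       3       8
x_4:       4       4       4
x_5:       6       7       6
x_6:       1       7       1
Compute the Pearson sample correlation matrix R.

Step 1 — column means:
  mean(U) = (6 + 4 + 4 + 4 + 6 + 1) / 6 = 25/6 = 4.1667
  mean(V) = (4 + 4 + 3 + 4 + 7 + 7) / 6 = 29/6 = 4.8333
  mean(W) = (3 + 5 + 8 + 4 + 6 + 1) / 6 = 27/6 = 4.5

Step 2 — sample variances and covariances s[i,j] = (1/(n-1)) · Σ_k (x_{k,i} - mean_i) · (x_{k,j} - mean_j), with n-1 = 5:
  s[U,U] = ((1.8333)·(1.8333) + (-0.1667)·(-0.1667) + (-0.1667)·(-0.1667) + (-0.1667)·(-0.1667) + (1.8333)·(1.8333) + (-3.1667)·(-3.1667)) / 5 = 16.8333/5 = 3.3667
  s[U,V] = ((1.8333)·(-0.8333) + (-0.1667)·(-0.8333) + (-0.1667)·(-1.8333) + (-0.1667)·(-0.8333) + (1.8333)·(2.1667) + (-3.1667)·(2.1667)) / 5 = -3.8333/5 = -0.7667
  s[U,W] = ((1.8333)·(-1.5) + (-0.1667)·(0.5) + (-0.1667)·(3.5) + (-0.1667)·(-0.5) + (1.8333)·(1.5) + (-3.1667)·(-3.5)) / 5 = 10.5/5 = 2.1
  s[V,V] = ((-0.8333)·(-0.8333) + (-0.8333)·(-0.8333) + (-1.8333)·(-1.8333) + (-0.8333)·(-0.8333) + (2.1667)·(2.1667) + (2.1667)·(2.1667)) / 5 = 14.8333/5 = 2.9667
  s[V,W] = ((-0.8333)·(-1.5) + (-0.8333)·(0.5) + (-1.8333)·(3.5) + (-0.8333)·(-0.5) + (2.1667)·(1.5) + (2.1667)·(-3.5)) / 5 = -9.5/5 = -1.9
  s[W,W] = ((-1.5)·(-1.5) + (0.5)·(0.5) + (3.5)·(3.5) + (-0.5)·(-0.5) + (1.5)·(1.5) + (-3.5)·(-3.5)) / 5 = 29.5/5 = 5.9
  Sample standard deviations s_i = √(s[i,i]):
  s(U) = √(3.3667) = 1.8348
  s(V) = √(2.9667) = 1.7224
  s(W) = √(5.9) = 2.429

Step 3 — r_{ij} = s_{ij} / (s_i · s_j):
  r[U,U] = 1 (diagonal).
  r[U,V] = -0.7667 / (1.8348 · 1.7224) = -0.7667 / 3.1603 = -0.2426
  r[U,W] = 2.1 / (1.8348 · 2.429) = 2.1 / 4.4568 = 0.4712
  r[V,V] = 1 (diagonal).
  r[V,W] = -1.9 / (1.7224 · 2.429) = -1.9 / 4.1837 = -0.4541
  r[W,W] = 1 (diagonal).

R is symmetric with unit diagonal. Assembling:

R = [[1, -0.2426, 0.4712],
 [-0.2426, 1, -0.4541],
 [0.4712, -0.4541, 1]]


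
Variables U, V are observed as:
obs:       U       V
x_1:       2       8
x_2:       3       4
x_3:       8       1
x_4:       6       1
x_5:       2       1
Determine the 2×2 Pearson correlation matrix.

Step 1 — column means:
  mean(U) = (2 + 3 + 8 + 6 + 2) / 5 = 21/5 = 4.2
  mean(V) = (8 + 4 + 1 + 1 + 1) / 5 = 15/5 = 3

Step 2 — sample variances and covariances s[i,j] = (1/(n-1)) · Σ_k (x_{k,i} - mean_i) · (x_{k,j} - mean_j), with n-1 = 4:
  s[U,U] = ((-2.2)·(-2.2) + (-1.2)·(-1.2) + (3.8)·(3.8) + (1.8)·(1.8) + (-2.2)·(-2.2)) / 4 = 28.8/4 = 7.2
  s[U,V] = ((-2.2)·(5) + (-1.2)·(1) + (3.8)·(-2) + (1.8)·(-2) + (-2.2)·(-2)) / 4 = -19/4 = -4.75
  s[V,V] = ((5)·(5) + (1)·(1) + (-2)·(-2) + (-2)·(-2) + (-2)·(-2)) / 4 = 38/4 = 9.5
  Sample standard deviations s_i = √(s[i,i]):
  s(U) = √(7.2) = 2.6833
  s(V) = √(9.5) = 3.0822

Step 3 — r_{ij} = s_{ij} / (s_i · s_j):
  r[U,U] = 1 (diagonal).
  r[U,V] = -4.75 / (2.6833 · 3.0822) = -4.75 / 8.2704 = -0.5743
  r[V,V] = 1 (diagonal).

R is symmetric with unit diagonal. Assembling:

R = [[1, -0.5743],
 [-0.5743, 1]]


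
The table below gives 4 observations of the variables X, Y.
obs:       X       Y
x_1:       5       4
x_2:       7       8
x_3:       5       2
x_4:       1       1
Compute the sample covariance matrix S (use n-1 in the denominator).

Step 1 — column means:
  mean(X) = (5 + 7 + 5 + 1) / 4 = 18/4 = 4.5
  mean(Y) = (4 + 8 + 2 + 1) / 4 = 15/4 = 3.75

Step 2 — sample covariance S[i,j] = (1/(n-1)) · Σ_k (x_{k,i} - mean_i) · (x_{k,j} - mean_j), with n-1 = 3.
  S[X,X] = ((0.5)·(0.5) + (2.5)·(2.5) + (0.5)·(0.5) + (-3.5)·(-3.5)) / 3 = 19/3 = 6.3333
  S[X,Y] = ((0.5)·(0.25) + (2.5)·(4.25) + (0.5)·(-1.75) + (-3.5)·(-2.75)) / 3 = 19.5/3 = 6.5
  S[Y,Y] = ((0.25)·(0.25) + (4.25)·(4.25) + (-1.75)·(-1.75) + (-2.75)·(-2.75)) / 3 = 28.75/3 = 9.5833

S is symmetric (S[j,i] = S[i,j]). Assembling:

S = [[6.3333, 6.5],
 [6.5, 9.5833]]


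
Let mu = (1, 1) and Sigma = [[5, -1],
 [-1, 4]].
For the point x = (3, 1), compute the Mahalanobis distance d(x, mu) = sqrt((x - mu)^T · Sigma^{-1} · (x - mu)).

Step 1 — centre the observation: (x - mu) = (2, 0).

Step 2 — invert Sigma. det(Sigma) = 5·4 - (-1)² = 19.
  Sigma^{-1} = (1/det) · [[d, -b], [-b, a]] = [[0.2105, 0.0526],
 [0.0526, 0.2632]].

Step 3 — form the quadratic (x - mu)^T · Sigma^{-1} · (x - mu):
  Sigma^{-1} · (x - mu) = (0.4211, 0.1053).
  (x - mu)^T · [Sigma^{-1} · (x - mu)] = (2)·(0.4211) + (0)·(0.1053) = 0.8421.

Step 4 — take square root: d = √(0.8421) ≈ 0.9177.

d(x, mu) = √(0.8421) ≈ 0.9177


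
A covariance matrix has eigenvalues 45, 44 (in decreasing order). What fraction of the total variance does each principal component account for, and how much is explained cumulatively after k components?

Step 1 — total variance = trace(Sigma) = Σ λ_i = 45 + 44 = 89.

Step 2 — fraction explained by component i = λ_i / Σ λ:
  PC1: 45/89 = 0.5056
  PC2: 44/89 = 0.4944

Step 3 — cumulative fraction after k components = (λ_1 + ... + λ_k) / Σ λ:
  k = 1: 45/89 = 0.5056
  k = 2: (45 + 44)/89 = 89/89 = 1

Summary (fraction, with percent):

explained: PC1 0.5056 (50.56%), PC2 0.4944 (49.44%);  cumulative: 0.5056, 1
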